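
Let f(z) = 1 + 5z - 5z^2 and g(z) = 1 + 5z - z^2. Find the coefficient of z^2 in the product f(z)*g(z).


Step 1: z^2 term in f*g comes from: (1)*(-z^2) + (5z)*(5z) + (-5z^2)*(1)
Step 2: = -1 + 25 - 5
Step 3: = 19

19


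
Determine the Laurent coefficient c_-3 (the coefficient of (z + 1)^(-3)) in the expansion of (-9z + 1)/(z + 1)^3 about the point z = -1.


Step 1: Write the numerator in powers of (z + 1): -9z + 1 = -9(z + 1) + (-9*(-1) + 1) = -9(z + 1) + 10
Step 2: Divide by (z + 1)^3: f(z) = 10(z + 1)^(-3) - 9(z + 1)^(-2)
Step 3: This finite sum is the Laurent series of f about z = -1.
Step 4: Coefficient of (z + 1)^(-3) = -9*(-1) + 1 = 10

10


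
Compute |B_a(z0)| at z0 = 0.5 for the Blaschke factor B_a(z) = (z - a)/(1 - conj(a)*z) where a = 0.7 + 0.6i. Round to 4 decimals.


Step 1: Numerator z0 - a = 0.5 - (0.7 + 0.6i) = -0.2 - 0.6i
Step 2: Denominator 1 - conj(a)*z0 = 1 - (0.7 - 0.6i)*0.5 = 0.65 + 0.3i
Step 3: |z0 - a|^2 = (-0.2)^2 + (-0.6)^2 = 0.4; |1 - conj(a)*z0|^2 = 0.65^2 + 0.3^2 = 0.5125
Step 4: |B_a(0.5)| = sqrt(0.4 / 0.5125) = sqrt(0.780488)
Step 5: = 0.8835

0.8835


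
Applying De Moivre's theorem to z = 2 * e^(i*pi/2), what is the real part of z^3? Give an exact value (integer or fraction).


Step 1: By De Moivre's theorem, z^3 = 2^3 * e^(i*3*pi/2) = 8 * (cos(3*pi/2) + i*sin(3*pi/2))
Step 2: |z|^3 = 2^3 = 8
Step 3: The angle 3*pi/2 already lies in [0, 2*pi)
Step 4: cos(3*pi/2) = 0
Step 5: Re(z^3) = 8 * 0 = 0

0


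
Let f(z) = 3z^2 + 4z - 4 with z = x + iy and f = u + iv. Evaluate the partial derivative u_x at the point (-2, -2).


Step 1: f(z) = 3(x+iy)^2 + 4(x+iy) - 4
Step 2: u = 3(x^2 - y^2) + 4x - 4
Step 3: u_x = 6x + 4
Step 4: At (-2, -2): u_x = -12 + 4 = -8

-8


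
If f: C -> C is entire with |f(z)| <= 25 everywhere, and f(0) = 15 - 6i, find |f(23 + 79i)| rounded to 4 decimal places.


Step 1: By Liouville's theorem, a bounded entire function is constant.
Step 2: f(z) = f(0) = 15 - 6i for all z.
Step 3: |f(w)| = |15 - 6i| = sqrt(225 + 36)
Step 4: = 16.1555

16.1555


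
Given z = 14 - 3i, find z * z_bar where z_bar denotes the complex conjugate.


Step 1: conj(z) = 14 + 3i
Step 2: z * conj(z) = 14^2 + (-3)^2
Step 3: = 196 + 9 = 205

205


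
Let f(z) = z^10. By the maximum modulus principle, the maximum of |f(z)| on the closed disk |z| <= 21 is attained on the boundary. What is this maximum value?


Step 1: On |z| = 21, |f(z)| = |z|^10 = 21^10
Step 2: By maximum modulus principle, maximum is on boundary.
Step 3: Maximum = 16679880978201 = 16679880978201

16679880978201


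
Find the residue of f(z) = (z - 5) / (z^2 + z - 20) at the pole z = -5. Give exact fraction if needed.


Step 1: Q(z) = z^2 + z - 20 = (z + 5)(z - 4)
Step 2: Q'(z) = 2z + 1
Step 3: Q'(-5) = -9, P(-5) = -10
Step 4: Res = P(-5)/Q'(-5) = -10/(-9) = 10/9

10/9


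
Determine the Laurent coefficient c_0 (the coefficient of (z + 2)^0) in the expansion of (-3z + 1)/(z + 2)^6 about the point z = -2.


Step 1: Write the numerator in powers of (z + 2): -3z + 1 = -3(z + 2) + (-3*(-2) + 1) = -3(z + 2) + 7
Step 2: Divide by (z + 2)^6: f(z) = 7(z + 2)^(-6) - 3(z + 2)^(-5)
Step 3: This finite sum is the Laurent series of f about z = -2.
Step 4: Only the powers -6 and -5 appear, so the coefficient of (z + 2)^0 = 0

0


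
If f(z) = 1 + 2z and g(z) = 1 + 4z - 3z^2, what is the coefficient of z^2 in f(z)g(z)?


Step 1: z^2 term in f*g comes from: (1)*(-3z^2) + (2z)*(4z) + (0)*(1)
Step 2: = -3 + 8 + 0
Step 3: = 5

5


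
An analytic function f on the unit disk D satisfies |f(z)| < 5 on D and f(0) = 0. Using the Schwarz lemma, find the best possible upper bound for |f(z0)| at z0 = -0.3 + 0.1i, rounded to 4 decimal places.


Step 1: g = f/5 maps D -> D with g(0) = 0, so by the Schwarz lemma |g(z)| <= |z|, i.e. |f(z)| <= 5|z|; this is sharp (f(z) = 5z).
Step 2: |z0|^2 = (-0.3)^2 + 0.1^2 = 0.1
Step 3: |z0| = sqrt(0.1) = 0.316228
Step 4: Best bound = 5 * |z0| = 5 * 0.316228 = 1.5811

1.5811


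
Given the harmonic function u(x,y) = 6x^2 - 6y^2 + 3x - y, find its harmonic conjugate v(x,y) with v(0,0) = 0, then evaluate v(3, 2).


Step 1: v_x = -u_y = 12y + 1
Step 2: v_y = u_x = 12x + 3
Step 3: v = 12xy + x + 3y + C
Step 4: v(0,0) = 0 => C = 0
Step 5: v(3, 2) = 81

81


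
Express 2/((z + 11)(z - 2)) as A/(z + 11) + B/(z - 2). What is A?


Step 1: Multiply both sides by (z + 11) and set z = -11
Step 2: A = 2 / (-11 - 2)
Step 3: A = 2 / (-13)
Step 4: A = -2/13

-2/13


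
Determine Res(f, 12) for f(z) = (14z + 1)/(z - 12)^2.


Step 1: Pole of order 2 at z = 12
Step 2: Res = lim d/dz [(z - 12)^2 * f(z)] as z -> 12
Step 3: (z - 12)^2 * f(z) = 14z + 1
Step 4: d/dz[14z + 1] = 14

14


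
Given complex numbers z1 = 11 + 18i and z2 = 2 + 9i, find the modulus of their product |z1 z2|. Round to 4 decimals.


Step 1: |z1| = sqrt(11^2 + 18^2) = sqrt(445)
Step 2: |z2| = sqrt(2^2 + 9^2) = sqrt(85)
Step 3: |z1*z2| = |z1|*|z2| = sqrt(445) * sqrt(85) = sqrt(445 * 85) = sqrt(37825)
Step 4: = 194.4865

194.4865


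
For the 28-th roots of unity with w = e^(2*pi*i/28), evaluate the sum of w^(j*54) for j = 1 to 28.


Step 1: The sum sum_{j=1}^{n} w^(k*j) equals n if n | k, else 0.
Step 2: Here n = 28, k = 54
Step 3: Does n divide k? 28 | 54 -> False
Step 4: Sum = 0

0


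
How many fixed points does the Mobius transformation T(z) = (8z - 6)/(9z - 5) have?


Step 1: Fixed points satisfy T(z) = z
Step 2: 9z^2 - 13z + 6 = 0
Step 3: Discriminant = (-13)^2 - 4*9*6 = -47
Step 4: Number of fixed points = 2

2


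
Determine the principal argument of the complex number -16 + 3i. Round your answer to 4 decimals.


Step 1: z = -16 + 3i
Step 2: arg(z) = atan2(3, -16)
Step 3: arg(z) = 2.9562

2.9562


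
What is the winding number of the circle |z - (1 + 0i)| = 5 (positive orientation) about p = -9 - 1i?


Step 1: Center c = (1, 0), radius = 5
Step 2: |p - c|^2 = (-10)^2 + (-1)^2 = 101
Step 3: r^2 = 25
Step 4: |p-c| > r so winding number = 0

0


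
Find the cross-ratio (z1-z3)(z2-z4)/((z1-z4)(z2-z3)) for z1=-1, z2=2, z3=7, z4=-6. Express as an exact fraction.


Step 1: (z1-z3)(z2-z4) = (-8) * 8 = -64
Step 2: (z1-z4)(z2-z3) = 5 * (-5) = -25
Step 3: Cross-ratio = 64/25 = 64/25

64/25


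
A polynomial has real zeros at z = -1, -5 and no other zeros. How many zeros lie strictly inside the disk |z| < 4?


Step 1: Check each root:
  z = -1: |-1| = 1 < 4
  z = -5: |-5| = 5 >= 4
Step 2: Count = 1

1


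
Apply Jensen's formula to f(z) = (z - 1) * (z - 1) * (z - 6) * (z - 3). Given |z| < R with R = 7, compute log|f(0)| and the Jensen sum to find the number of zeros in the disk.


Jensen's formula: (1/2pi)*integral log|f(Re^it)|dt = log|f(0)| + sum_{|a_k|<R} log(R/|a_k|)
Step 1: f(0) = (-1) * (-1) * (-6) * (-3) = 18
Step 2: log|f(0)| = log|1| + log|1| + log|6| + log|3| = 2.8904
Step 3: Zeros inside |z| < 7: 1, 1, 6, 3
Step 4: Jensen sum = log(7/1) + log(7/1) + log(7/6) + log(7/3) = 4.8933
Step 5: n(R) = number of terms in the Jensen sum = count of zeros inside |z| < 7 = 4

4


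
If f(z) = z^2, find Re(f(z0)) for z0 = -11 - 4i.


Step 1: z0 = -11 - 4i
Step 2: z0^2 = (-11)^2 - (-4)^2 + 88i
Step 3: real part = 121 - 16 = 105

105


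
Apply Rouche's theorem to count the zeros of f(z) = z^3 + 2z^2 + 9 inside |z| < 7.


Step 1: On |z| = 7 the three terms have sizes |z^3| = 7^3 = 343, |2z^2| = 2*7^2 = 98, |9| = 9
Step 2: The dominant term is g(z) = z^3; let h(z) = 2z^2 + 9 so f = g + h
Step 3: On |z| = 7: |g| = 343 and |h| <= 98 + 9 = 107
Step 4: Since 343 > 107, |h| < |g| on |z| = 7, so by Rouche f has the same number of zeros as g inside |z| < 7
Step 5: g(z) = z^3 has 3 zeros (all at the origin) inside |z| < 7. Answer = 3

3


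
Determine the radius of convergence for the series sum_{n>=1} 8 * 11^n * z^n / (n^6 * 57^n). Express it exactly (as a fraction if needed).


Step 1: General term a_n = 8 * 11^n / (n^6 * 57^n)
Step 2: By the root test, |a_n|^(1/n) = 8^(1/n) * 11 / (n^(6/n) * 57) -> 11/57 as n -> infinity (since 8^(1/n) -> 1 and n^(6/n) -> 1)
Step 3: R = 1/lim|a_n|^(1/n) = 57/11

57/11


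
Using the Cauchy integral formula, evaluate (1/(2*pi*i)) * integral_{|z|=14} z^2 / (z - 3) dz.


Step 1: f(z) = z^2, a = 3 is inside |z| = 14
Step 2: By Cauchy integral formula: (1/(2pi*i)) * integral = f(a)
Step 3: f(3) = 3^2 = 9

9


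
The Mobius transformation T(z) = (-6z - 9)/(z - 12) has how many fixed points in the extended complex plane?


Step 1: Fixed points satisfy T(z) = z
Step 2: z^2 - 6z + 9 = 0
Step 3: Discriminant = (-6)^2 - 4*1*9 = 0
Step 4: Number of fixed points = 1

1


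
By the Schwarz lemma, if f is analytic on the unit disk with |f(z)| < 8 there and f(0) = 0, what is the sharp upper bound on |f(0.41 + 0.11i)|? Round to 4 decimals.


Step 1: g = f/8 maps D -> D with g(0) = 0, so by the Schwarz lemma |g(z)| <= |z|, i.e. |f(z)| <= 8|z|; this is sharp (f(z) = 8z).
Step 2: |z0|^2 = 0.41^2 + 0.11^2 = 0.1802
Step 3: |z0| = sqrt(0.1802) = 0.4245
Step 4: Best bound = 8 * |z0| = 8 * 0.4245 = 3.396

3.396


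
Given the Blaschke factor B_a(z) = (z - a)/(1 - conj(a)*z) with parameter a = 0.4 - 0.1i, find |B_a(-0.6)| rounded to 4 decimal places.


Step 1: Numerator z0 - a = -0.6 - (0.4 - 0.1i) = -1 + 0.1i
Step 2: Denominator 1 - conj(a)*z0 = 1 - (0.4 + 0.1i)*(-0.6) = 1.24 + 0.06i
Step 3: |z0 - a|^2 = (-1)^2 + 0.1^2 = 1.01; |1 - conj(a)*z0|^2 = 1.24^2 + 0.06^2 = 1.5412
Step 4: |B_a(-0.6)| = sqrt(1.01 / 1.5412) = sqrt(0.655334)
Step 5: = 0.8095

0.8095


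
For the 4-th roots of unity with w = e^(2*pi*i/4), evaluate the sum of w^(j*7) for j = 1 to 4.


Step 1: The sum sum_{j=1}^{n} w^(k*j) equals n if n | k, else 0.
Step 2: Here n = 4, k = 7
Step 3: Does n divide k? 4 | 7 -> False
Step 4: Sum = 0

0


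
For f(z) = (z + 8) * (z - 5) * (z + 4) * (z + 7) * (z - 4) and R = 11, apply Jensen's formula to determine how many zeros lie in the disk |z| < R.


Jensen's formula: (1/2pi)*integral log|f(Re^it)|dt = log|f(0)| + sum_{|a_k|<R} log(R/|a_k|)
Step 1: f(0) = 8 * (-5) * 4 * 7 * (-4) = 4480
Step 2: log|f(0)| = log|-8| + log|5| + log|-4| + log|-7| + log|4| = 8.4074
Step 3: Zeros inside |z| < 11: -8, 5, -4, -7, 4
Step 4: Jensen sum = log(11/8) + log(11/5) + log(11/4) + log(11/7) + log(11/4) = 3.5821
Step 5: n(R) = number of terms in the Jensen sum = count of zeros inside |z| < 11 = 5

5


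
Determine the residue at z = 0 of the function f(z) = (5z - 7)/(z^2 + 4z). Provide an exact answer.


Step 1: Q(z) = z^2 + 4z = (z)(z + 4)
Step 2: Q'(z) = 2z + 4
Step 3: Q'(0) = 4, P(0) = -7
Step 4: Res = P(0)/Q'(0) = -7/4 = -7/4

-7/4


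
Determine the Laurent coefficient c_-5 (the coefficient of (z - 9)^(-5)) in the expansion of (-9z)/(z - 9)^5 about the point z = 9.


Step 1: Write the numerator in powers of (z - 9): -9z = -9(z - 9) + (-9*9 + 0) = -9(z - 9) - 81
Step 2: Divide by (z - 9)^5: f(z) = -81(z - 9)^(-5) - 9(z - 9)^(-4)
Step 3: This finite sum is the Laurent series of f about z = 9.
Step 4: Coefficient of (z - 9)^(-5) = -9*9 + 0 = -81

-81


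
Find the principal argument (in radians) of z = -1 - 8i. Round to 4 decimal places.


Step 1: z = -1 - 8i
Step 2: arg(z) = atan2(-8, -1)
Step 3: arg(z) = -1.6952

-1.6952


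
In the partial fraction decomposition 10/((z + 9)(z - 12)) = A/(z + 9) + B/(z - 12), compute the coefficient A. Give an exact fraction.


Step 1: Multiply both sides by (z + 9) and set z = -9
Step 2: A = 10 / (-9 - 12)
Step 3: A = 10 / (-21)
Step 4: A = -10/21

-10/21


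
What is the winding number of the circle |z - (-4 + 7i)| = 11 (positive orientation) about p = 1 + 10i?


Step 1: Center c = (-4, 7), radius = 11
Step 2: |p - c|^2 = 5^2 + 3^2 = 34
Step 3: r^2 = 121
Step 4: |p-c| < r so winding number = 1

1


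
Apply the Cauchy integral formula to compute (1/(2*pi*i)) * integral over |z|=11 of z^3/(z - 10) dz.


Step 1: f(z) = z^3, a = 10 is inside |z| = 11
Step 2: By Cauchy integral formula: (1/(2pi*i)) * integral = f(a)
Step 3: f(10) = 10^3 = 1000

1000


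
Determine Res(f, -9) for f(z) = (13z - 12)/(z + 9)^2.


Step 1: Pole of order 2 at z = -9
Step 2: Res = lim d/dz [(z + 9)^2 * f(z)] as z -> -9
Step 3: (z + 9)^2 * f(z) = 13z - 12
Step 4: d/dz[13z - 12] = 13

13


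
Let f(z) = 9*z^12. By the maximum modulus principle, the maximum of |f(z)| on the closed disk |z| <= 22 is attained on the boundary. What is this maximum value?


Step 1: On |z| = 22, |f(z)| = 9 * |z|^12 = 9 * 22^12
Step 2: By maximum modulus principle, maximum is on boundary.
Step 3: Maximum = 9 * 12855002631049216 = 115695023679442944

115695023679442944


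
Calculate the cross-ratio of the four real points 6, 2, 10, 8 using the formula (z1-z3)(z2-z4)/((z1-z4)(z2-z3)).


Step 1: (z1-z3)(z2-z4) = (-4) * (-6) = 24
Step 2: (z1-z4)(z2-z3) = (-2) * (-8) = 16
Step 3: Cross-ratio = 24/16 = 3/2

3/2


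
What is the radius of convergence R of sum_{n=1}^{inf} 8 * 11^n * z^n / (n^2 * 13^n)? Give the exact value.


Step 1: General term a_n = 8 * 11^n / (n^2 * 13^n)
Step 2: By the root test, |a_n|^(1/n) = 8^(1/n) * 11 / (n^(2/n) * 13) -> 11/13 as n -> infinity (since 8^(1/n) -> 1 and n^(2/n) -> 1)
Step 3: R = 1/lim|a_n|^(1/n) = 13/11

13/11


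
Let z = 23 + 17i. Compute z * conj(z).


Step 1: conj(z) = 23 - 17i
Step 2: z * conj(z) = 23^2 + 17^2
Step 3: = 529 + 289 = 818

818


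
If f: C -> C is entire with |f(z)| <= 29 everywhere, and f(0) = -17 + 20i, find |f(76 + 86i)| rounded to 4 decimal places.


Step 1: By Liouville's theorem, a bounded entire function is constant.
Step 2: f(z) = f(0) = -17 + 20i for all z.
Step 3: |f(w)| = |-17 + 20i| = sqrt(289 + 400)
Step 4: = 26.2488

26.2488


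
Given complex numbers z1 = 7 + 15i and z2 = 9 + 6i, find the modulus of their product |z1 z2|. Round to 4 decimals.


Step 1: |z1| = sqrt(7^2 + 15^2) = sqrt(274)
Step 2: |z2| = sqrt(9^2 + 6^2) = sqrt(117)
Step 3: |z1*z2| = |z1|*|z2| = sqrt(274) * sqrt(117) = sqrt(274 * 117) = sqrt(32058)
Step 4: = 179.0475

179.0475


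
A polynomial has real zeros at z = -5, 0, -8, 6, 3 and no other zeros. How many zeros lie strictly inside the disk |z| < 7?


Step 1: Check each root:
  z = -5: |-5| = 5 < 7
  z = 0: |0| = 0 < 7
  z = -8: |-8| = 8 >= 7
  z = 6: |6| = 6 < 7
  z = 3: |3| = 3 < 7
Step 2: Count = 4

4


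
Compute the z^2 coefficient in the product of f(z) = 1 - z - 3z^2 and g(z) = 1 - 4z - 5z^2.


Step 1: z^2 term in f*g comes from: (1)*(-5z^2) + (-z)*(-4z) + (-3z^2)*(1)
Step 2: = -5 + 4 - 3
Step 3: = -4

-4


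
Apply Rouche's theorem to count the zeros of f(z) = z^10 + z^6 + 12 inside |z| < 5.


Step 1: On |z| = 5 the three terms have sizes |z^10| = 5^10 = 9765625, |z^6| = 5^6 = 15625, |12| = 12
Step 2: The dominant term is g(z) = z^10; let h(z) = z^6 + 12 so f = g + h
Step 3: On |z| = 5: |g| = 9765625 and |h| <= 15625 + 12 = 15637
Step 4: Since 9765625 > 15637, |h| < |g| on |z| = 5, so by Rouche f has the same number of zeros as g inside |z| < 5
Step 5: g(z) = z^10 has 10 zeros (all at the origin) inside |z| < 5. Answer = 10

10


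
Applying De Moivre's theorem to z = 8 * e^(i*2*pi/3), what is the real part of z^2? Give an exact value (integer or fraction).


Step 1: By De Moivre's theorem, z^2 = 8^2 * e^(i*2*2*pi/3) = 64 * (cos(4*pi/3) + i*sin(4*pi/3))
Step 2: |z|^2 = 8^2 = 64
Step 3: The angle 4*pi/3 already lies in [0, 2*pi)
Step 4: cos(4*pi/3) = -1/2
Step 5: Re(z^2) = 64 * (-1/2) = -32

-32


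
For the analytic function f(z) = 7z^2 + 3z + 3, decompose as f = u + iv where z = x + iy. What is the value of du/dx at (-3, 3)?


Step 1: f(z) = 7(x+iy)^2 + 3(x+iy) + 3
Step 2: u = 7(x^2 - y^2) + 3x + 3
Step 3: u_x = 14x + 3
Step 4: At (-3, 3): u_x = -42 + 3 = -39

-39


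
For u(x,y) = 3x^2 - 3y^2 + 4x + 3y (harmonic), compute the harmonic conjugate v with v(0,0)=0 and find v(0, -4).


Step 1: v_x = -u_y = 6y - 3
Step 2: v_y = u_x = 6x + 4
Step 3: v = 6xy - 3x + 4y + C
Step 4: v(0,0) = 0 => C = 0
Step 5: v(0, -4) = -16

-16


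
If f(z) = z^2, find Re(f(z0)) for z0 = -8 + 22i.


Step 1: z0 = -8 + 22i
Step 2: z0^2 = (-8)^2 - 22^2 - 352i
Step 3: real part = 64 - 484 = -420

-420


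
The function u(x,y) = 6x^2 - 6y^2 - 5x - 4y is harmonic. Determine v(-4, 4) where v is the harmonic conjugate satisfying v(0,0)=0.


Step 1: v_x = -u_y = 12y + 4
Step 2: v_y = u_x = 12x - 5
Step 3: v = 12xy + 4x - 5y + C
Step 4: v(0,0) = 0 => C = 0
Step 5: v(-4, 4) = -228

-228


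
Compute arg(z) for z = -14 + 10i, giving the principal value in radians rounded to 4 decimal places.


Step 1: z = -14 + 10i
Step 2: arg(z) = atan2(10, -14)
Step 3: arg(z) = 2.5213

2.5213


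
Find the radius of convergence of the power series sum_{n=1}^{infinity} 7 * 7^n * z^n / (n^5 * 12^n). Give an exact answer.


Step 1: General term a_n = 7 * 7^n / (n^5 * 12^n)
Step 2: By the root test, |a_n|^(1/n) = 7^(1/n) * 7 / (n^(5/n) * 12) -> 7/12 as n -> infinity (since 7^(1/n) -> 1 and n^(5/n) -> 1)
Step 3: R = 1/lim|a_n|^(1/n) = 12/7

12/7


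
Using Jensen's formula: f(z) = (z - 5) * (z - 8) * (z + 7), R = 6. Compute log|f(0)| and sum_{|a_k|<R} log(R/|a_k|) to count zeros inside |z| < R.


Jensen's formula: (1/2pi)*integral log|f(Re^it)|dt = log|f(0)| + sum_{|a_k|<R} log(R/|a_k|)
Step 1: f(0) = (-5) * (-8) * 7 = 280
Step 2: log|f(0)| = log|5| + log|8| + log|-7| = 5.6348
Step 3: Zeros inside |z| < 6: 5
Step 4: Jensen sum = log(6/5) = 0.1823
Step 5: n(R) = number of terms in the Jensen sum = count of zeros inside |z| < 6 = 1

1


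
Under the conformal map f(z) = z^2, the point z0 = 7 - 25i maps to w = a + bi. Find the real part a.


Step 1: z0 = 7 - 25i
Step 2: z0^2 = 7^2 - (-25)^2 - 350i
Step 3: real part = 49 - 625 = -576

-576


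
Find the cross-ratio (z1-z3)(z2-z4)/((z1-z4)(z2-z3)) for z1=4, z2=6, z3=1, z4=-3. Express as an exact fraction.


Step 1: (z1-z3)(z2-z4) = 3 * 9 = 27
Step 2: (z1-z4)(z2-z3) = 7 * 5 = 35
Step 3: Cross-ratio = 27/35 = 27/35

27/35


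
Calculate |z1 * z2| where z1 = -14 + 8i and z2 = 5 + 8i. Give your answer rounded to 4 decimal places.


Step 1: |z1| = sqrt((-14)^2 + 8^2) = sqrt(260)
Step 2: |z2| = sqrt(5^2 + 8^2) = sqrt(89)
Step 3: |z1*z2| = |z1|*|z2| = sqrt(260) * sqrt(89) = sqrt(260 * 89) = sqrt(23140)
Step 4: = 152.1184

152.1184


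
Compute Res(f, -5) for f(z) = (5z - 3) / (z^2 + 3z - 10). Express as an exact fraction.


Step 1: Q(z) = z^2 + 3z - 10 = (z + 5)(z - 2)
Step 2: Q'(z) = 2z + 3
Step 3: Q'(-5) = -7, P(-5) = -28
Step 4: Res = P(-5)/Q'(-5) = -28/(-7) = 4

4


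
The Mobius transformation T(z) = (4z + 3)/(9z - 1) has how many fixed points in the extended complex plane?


Step 1: Fixed points satisfy T(z) = z
Step 2: 9z^2 - 5z - 3 = 0
Step 3: Discriminant = (-5)^2 - 4*9*(-3) = 133
Step 4: Number of fixed points = 2

2


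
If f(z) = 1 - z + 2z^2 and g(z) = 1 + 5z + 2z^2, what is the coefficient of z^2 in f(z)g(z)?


Step 1: z^2 term in f*g comes from: (1)*(2z^2) + (-z)*(5z) + (2z^2)*(1)
Step 2: = 2 - 5 + 2
Step 3: = -1

-1


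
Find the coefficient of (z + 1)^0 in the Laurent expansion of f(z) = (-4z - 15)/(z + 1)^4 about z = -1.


Step 1: Write the numerator in powers of (z + 1): -4z - 15 = -4(z + 1) + (-4*(-1) - 15) = -4(z + 1) - 11
Step 2: Divide by (z + 1)^4: f(z) = -11(z + 1)^(-4) - 4(z + 1)^(-3)
Step 3: This finite sum is the Laurent series of f about z = -1.
Step 4: Only the powers -4 and -3 appear, so the coefficient of (z + 1)^0 = 0

0


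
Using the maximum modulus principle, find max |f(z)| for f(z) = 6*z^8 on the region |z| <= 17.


Step 1: On |z| = 17, |f(z)| = 6 * |z|^8 = 6 * 17^8
Step 2: By maximum modulus principle, maximum is on boundary.
Step 3: Maximum = 6 * 6975757441 = 41854544646

41854544646


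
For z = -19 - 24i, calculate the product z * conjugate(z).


Step 1: conj(z) = -19 + 24i
Step 2: z * conj(z) = (-19)^2 + (-24)^2
Step 3: = 361 + 576 = 937

937


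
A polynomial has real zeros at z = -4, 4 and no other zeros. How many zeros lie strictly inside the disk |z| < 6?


Step 1: Check each root:
  z = -4: |-4| = 4 < 6
  z = 4: |4| = 4 < 6
Step 2: Count = 2

2


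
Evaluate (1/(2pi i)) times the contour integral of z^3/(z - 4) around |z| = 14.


Step 1: f(z) = z^3, a = 4 is inside |z| = 14
Step 2: By Cauchy integral formula: (1/(2pi*i)) * integral = f(a)
Step 3: f(4) = 4^3 = 64

64


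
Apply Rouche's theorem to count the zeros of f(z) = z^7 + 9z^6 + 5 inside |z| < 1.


Step 1: On |z| = 1 the three terms have sizes |z^7| = 1^7 = 1, |9z^6| = 9*1^6 = 9, |5| = 5
Step 2: The dominant term is g(z) = 9z^6; let h(z) = z^7 + 5 so f = g + h
Step 3: On |z| = 1: |g| = 9 and |h| <= 1 + 5 = 6
Step 4: Since 9 > 6, |h| < |g| on |z| = 1, so by Rouche f has the same number of zeros as g inside |z| < 1
Step 5: g(z) = 9z^6 has 6 zeros (at the origin, multiplicity 6) inside |z| < 1. Answer = 6

6


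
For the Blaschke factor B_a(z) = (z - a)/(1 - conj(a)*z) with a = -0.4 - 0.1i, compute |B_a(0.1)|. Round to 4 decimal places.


Step 1: Numerator z0 - a = 0.1 - (-0.4 - 0.1i) = 0.5 + 0.1i
Step 2: Denominator 1 - conj(a)*z0 = 1 - (-0.4 + 0.1i)*0.1 = 1.04 - 0.01i
Step 3: |z0 - a|^2 = 0.5^2 + 0.1^2 = 0.26; |1 - conj(a)*z0|^2 = 1.04^2 + (-0.01)^2 = 1.0817
Step 4: |B_a(0.1)| = sqrt(0.26 / 1.0817) = sqrt(0.240362)
Step 5: = 0.4903

0.4903


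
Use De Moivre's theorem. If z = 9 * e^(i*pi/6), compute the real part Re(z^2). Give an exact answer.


Step 1: By De Moivre's theorem, z^2 = 9^2 * e^(i*2*pi/6) = 81 * (cos(pi/3) + i*sin(pi/3))
Step 2: |z|^2 = 9^2 = 81
Step 3: The angle pi/3 already lies in [0, 2*pi)
Step 4: cos(pi/3) = 1/2
Step 5: Re(z^2) = 81 * 1/2 = 81/2

81/2


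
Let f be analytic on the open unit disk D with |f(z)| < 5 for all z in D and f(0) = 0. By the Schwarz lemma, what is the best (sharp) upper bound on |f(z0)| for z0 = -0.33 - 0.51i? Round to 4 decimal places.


Step 1: g = f/5 maps D -> D with g(0) = 0, so by the Schwarz lemma |g(z)| <= |z|, i.e. |f(z)| <= 5|z|; this is sharp (f(z) = 5z).
Step 2: |z0|^2 = (-0.33)^2 + (-0.51)^2 = 0.369
Step 3: |z0| = sqrt(0.369) = 0.607454
Step 4: Best bound = 5 * |z0| = 5 * 0.607454 = 3.0373

3.0373


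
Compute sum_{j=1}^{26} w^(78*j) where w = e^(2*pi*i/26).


Step 1: The sum sum_{j=1}^{n} w^(k*j) equals n if n | k, else 0.
Step 2: Here n = 26, k = 78
Step 3: Does n divide k? 26 | 78 -> True
Step 4: Sum = 26

26


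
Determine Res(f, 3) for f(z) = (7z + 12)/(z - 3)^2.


Step 1: Pole of order 2 at z = 3
Step 2: Res = lim d/dz [(z - 3)^2 * f(z)] as z -> 3
Step 3: (z - 3)^2 * f(z) = 7z + 12
Step 4: d/dz[7z + 12] = 7

7


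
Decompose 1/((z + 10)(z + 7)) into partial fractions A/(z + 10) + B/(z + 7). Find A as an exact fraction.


Step 1: Multiply both sides by (z + 10) and set z = -10
Step 2: A = 1 / (-10 + 7)
Step 3: A = 1 / (-3)
Step 4: A = -1/3

-1/3


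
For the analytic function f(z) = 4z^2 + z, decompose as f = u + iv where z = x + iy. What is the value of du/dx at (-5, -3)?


Step 1: f(z) = 4(x+iy)^2 + (x+iy) + 0
Step 2: u = 4(x^2 - y^2) + x + 0
Step 3: u_x = 8x + 1
Step 4: At (-5, -3): u_x = -40 + 1 = -39

-39


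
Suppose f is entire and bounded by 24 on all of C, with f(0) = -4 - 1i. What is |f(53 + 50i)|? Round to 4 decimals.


Step 1: By Liouville's theorem, a bounded entire function is constant.
Step 2: f(z) = f(0) = -4 - 1i for all z.
Step 3: |f(w)| = |-4 - 1i| = sqrt(16 + 1)
Step 4: = 4.1231

4.1231


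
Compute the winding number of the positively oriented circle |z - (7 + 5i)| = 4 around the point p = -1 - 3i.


Step 1: Center c = (7, 5), radius = 4
Step 2: |p - c|^2 = (-8)^2 + (-8)^2 = 128
Step 3: r^2 = 16
Step 4: |p-c| > r so winding number = 0

0


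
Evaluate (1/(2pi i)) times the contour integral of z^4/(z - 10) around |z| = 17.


Step 1: f(z) = z^4, a = 10 is inside |z| = 17
Step 2: By Cauchy integral formula: (1/(2pi*i)) * integral = f(a)
Step 3: f(10) = 10^4 = 10000

10000


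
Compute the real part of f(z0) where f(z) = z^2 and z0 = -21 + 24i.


Step 1: z0 = -21 + 24i
Step 2: z0^2 = (-21)^2 - 24^2 - 1008i
Step 3: real part = 441 - 576 = -135

-135


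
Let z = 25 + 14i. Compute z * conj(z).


Step 1: conj(z) = 25 - 14i
Step 2: z * conj(z) = 25^2 + 14^2
Step 3: = 625 + 196 = 821

821


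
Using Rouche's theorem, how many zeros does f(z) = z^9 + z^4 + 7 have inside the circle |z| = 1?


Step 1: On |z| = 1 the three terms have sizes |z^9| = 1^9 = 1, |z^4| = 1^4 = 1, |7| = 7
Step 2: The dominant term is g(z) = 7; let h(z) = z^9 + z^4 so f = g + h
Step 3: On |z| = 1: |g| = 7 and |h| <= 1 + 1 = 2
Step 4: Since 7 > 2, |h| < |g| on |z| = 1, so by Rouche f has the same number of zeros as g inside |z| < 1
Step 5: g(z) = 7 is a nonzero constant with no zeros inside |z| < 1. Answer = 0

0


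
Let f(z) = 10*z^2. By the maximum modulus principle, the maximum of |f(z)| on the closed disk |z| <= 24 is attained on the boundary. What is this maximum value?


Step 1: On |z| = 24, |f(z)| = 10 * |z|^2 = 10 * 24^2
Step 2: By maximum modulus principle, maximum is on boundary.
Step 3: Maximum = 10 * 576 = 5760

5760


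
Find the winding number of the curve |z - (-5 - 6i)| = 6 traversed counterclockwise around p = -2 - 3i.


Step 1: Center c = (-5, -6), radius = 6
Step 2: |p - c|^2 = 3^2 + 3^2 = 18
Step 3: r^2 = 36
Step 4: |p-c| < r so winding number = 1

1


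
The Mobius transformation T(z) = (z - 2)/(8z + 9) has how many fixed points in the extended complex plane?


Step 1: Fixed points satisfy T(z) = z
Step 2: 8z^2 + 8z + 2 = 0
Step 3: Discriminant = 8^2 - 4*8*2 = 0
Step 4: Number of fixed points = 1

1


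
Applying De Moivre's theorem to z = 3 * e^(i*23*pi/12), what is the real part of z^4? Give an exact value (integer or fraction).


Step 1: By De Moivre's theorem, z^4 = 3^4 * e^(i*4*23*pi/12) = 81 * (cos(23*pi/3) + i*sin(23*pi/3))
Step 2: |z|^4 = 3^4 = 81
Step 3: Reduce the angle mod 2*pi: 23*pi/3 - 6*pi = 5*pi/3
Step 4: cos(5*pi/3) = 1/2
Step 5: Re(z^4) = 81 * 1/2 = 81/2

81/2


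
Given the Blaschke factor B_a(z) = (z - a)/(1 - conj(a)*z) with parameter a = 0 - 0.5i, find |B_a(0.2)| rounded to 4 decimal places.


Step 1: Numerator z0 - a = 0.2 - (0 - 0.5i) = 0.2 + 0.5i
Step 2: Denominator 1 - conj(a)*z0 = 1 - (0 + 0.5i)*0.2 = 1 - 0.1i
Step 3: |z0 - a|^2 = 0.2^2 + 0.5^2 = 0.29; |1 - conj(a)*z0|^2 = 1^2 + (-0.1)^2 = 1.01
Step 4: |B_a(0.2)| = sqrt(0.29 / 1.01) = sqrt(0.287129)
Step 5: = 0.5358

0.5358


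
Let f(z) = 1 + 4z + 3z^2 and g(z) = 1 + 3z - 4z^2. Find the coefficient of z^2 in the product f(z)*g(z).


Step 1: z^2 term in f*g comes from: (1)*(-4z^2) + (4z)*(3z) + (3z^2)*(1)
Step 2: = -4 + 12 + 3
Step 3: = 11

11


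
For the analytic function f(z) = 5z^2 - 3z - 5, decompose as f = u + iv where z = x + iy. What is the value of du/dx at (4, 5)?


Step 1: f(z) = 5(x+iy)^2 - 3(x+iy) - 5
Step 2: u = 5(x^2 - y^2) - 3x - 5
Step 3: u_x = 10x - 3
Step 4: At (4, 5): u_x = 40 - 3 = 37

37


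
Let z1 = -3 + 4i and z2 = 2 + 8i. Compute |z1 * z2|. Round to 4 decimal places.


Step 1: |z1| = sqrt((-3)^2 + 4^2) = sqrt(25)
Step 2: |z2| = sqrt(2^2 + 8^2) = sqrt(68)
Step 3: |z1*z2| = |z1|*|z2| = sqrt(25) * sqrt(68) = sqrt(25 * 68) = sqrt(1700)
Step 4: = 41.2311

41.2311


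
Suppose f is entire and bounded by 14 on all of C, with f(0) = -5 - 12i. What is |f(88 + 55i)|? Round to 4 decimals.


Step 1: By Liouville's theorem, a bounded entire function is constant.
Step 2: f(z) = f(0) = -5 - 12i for all z.
Step 3: |f(w)| = |-5 - 12i| = sqrt(25 + 144)
Step 4: = 13.0

13.0


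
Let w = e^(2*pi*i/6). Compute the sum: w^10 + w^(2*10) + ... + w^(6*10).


Step 1: The sum sum_{j=1}^{n} w^(k*j) equals n if n | k, else 0.
Step 2: Here n = 6, k = 10
Step 3: Does n divide k? 6 | 10 -> False
Step 4: Sum = 0

0


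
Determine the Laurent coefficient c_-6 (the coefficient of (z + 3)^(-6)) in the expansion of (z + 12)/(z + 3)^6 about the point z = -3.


Step 1: Write the numerator in powers of (z + 3): z + 12 = (z + 3) + (1*(-3) + 12) = (z + 3) + 9
Step 2: Divide by (z + 3)^6: f(z) = 9(z + 3)^(-6) + (z + 3)^(-5)
Step 3: This finite sum is the Laurent series of f about z = -3.
Step 4: Coefficient of (z + 3)^(-6) = 1*(-3) + 12 = 9

9


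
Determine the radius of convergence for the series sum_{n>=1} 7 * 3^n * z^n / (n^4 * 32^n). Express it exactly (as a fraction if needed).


Step 1: General term a_n = 7 * 3^n / (n^4 * 32^n)
Step 2: By the root test, |a_n|^(1/n) = 7^(1/n) * 3 / (n^(4/n) * 32) -> 3/32 as n -> infinity (since 7^(1/n) -> 1 and n^(4/n) -> 1)
Step 3: R = 1/lim|a_n|^(1/n) = 32/3

32/3


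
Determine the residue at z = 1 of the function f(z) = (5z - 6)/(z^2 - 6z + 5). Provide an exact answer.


Step 1: Q(z) = z^2 - 6z + 5 = (z - 1)(z - 5)
Step 2: Q'(z) = 2z - 6
Step 3: Q'(1) = -4, P(1) = -1
Step 4: Res = P(1)/Q'(1) = -1/(-4) = 1/4

1/4


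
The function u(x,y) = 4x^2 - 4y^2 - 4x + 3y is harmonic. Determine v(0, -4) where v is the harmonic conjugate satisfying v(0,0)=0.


Step 1: v_x = -u_y = 8y - 3
Step 2: v_y = u_x = 8x - 4
Step 3: v = 8xy - 3x - 4y + C
Step 4: v(0,0) = 0 => C = 0
Step 5: v(0, -4) = 16

16


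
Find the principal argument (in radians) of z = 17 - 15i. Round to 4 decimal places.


Step 1: z = 17 - 15i
Step 2: arg(z) = atan2(-15, 17)
Step 3: arg(z) = -0.723

-0.723


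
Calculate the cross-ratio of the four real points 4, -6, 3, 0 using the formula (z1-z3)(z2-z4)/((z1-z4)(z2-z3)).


Step 1: (z1-z3)(z2-z4) = 1 * (-6) = -6
Step 2: (z1-z4)(z2-z3) = 4 * (-9) = -36
Step 3: Cross-ratio = 6/36 = 1/6

1/6


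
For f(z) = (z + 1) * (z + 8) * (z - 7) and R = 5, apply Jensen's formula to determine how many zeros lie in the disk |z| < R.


Jensen's formula: (1/2pi)*integral log|f(Re^it)|dt = log|f(0)| + sum_{|a_k|<R} log(R/|a_k|)
Step 1: f(0) = 1 * 8 * (-7) = -56
Step 2: log|f(0)| = log|-1| + log|-8| + log|7| = 4.0254
Step 3: Zeros inside |z| < 5: -1
Step 4: Jensen sum = log(5/1) = 1.6094
Step 5: n(R) = number of terms in the Jensen sum = count of zeros inside |z| < 5 = 1

1


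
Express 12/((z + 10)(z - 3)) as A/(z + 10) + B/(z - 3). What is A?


Step 1: Multiply both sides by (z + 10) and set z = -10
Step 2: A = 12 / (-10 - 3)
Step 3: A = 12 / (-13)
Step 4: A = -12/13

-12/13


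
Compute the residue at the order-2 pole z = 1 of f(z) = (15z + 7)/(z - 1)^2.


Step 1: Pole of order 2 at z = 1
Step 2: Res = lim d/dz [(z - 1)^2 * f(z)] as z -> 1
Step 3: (z - 1)^2 * f(z) = 15z + 7
Step 4: d/dz[15z + 7] = 15

15


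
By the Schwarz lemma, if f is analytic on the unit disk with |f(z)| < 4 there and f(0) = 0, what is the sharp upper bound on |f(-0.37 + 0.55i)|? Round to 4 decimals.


Step 1: g = f/4 maps D -> D with g(0) = 0, so by the Schwarz lemma |g(z)| <= |z|, i.e. |f(z)| <= 4|z|; this is sharp (f(z) = 4z).
Step 2: |z0|^2 = (-0.37)^2 + 0.55^2 = 0.4394
Step 3: |z0| = sqrt(0.4394) = 0.662873
Step 4: Best bound = 4 * |z0| = 4 * 0.662873 = 2.6515

2.6515


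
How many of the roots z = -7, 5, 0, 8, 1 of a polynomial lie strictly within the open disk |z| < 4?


Step 1: Check each root:
  z = -7: |-7| = 7 >= 4
  z = 5: |5| = 5 >= 4
  z = 0: |0| = 0 < 4
  z = 8: |8| = 8 >= 4
  z = 1: |1| = 1 < 4
Step 2: Count = 2

2


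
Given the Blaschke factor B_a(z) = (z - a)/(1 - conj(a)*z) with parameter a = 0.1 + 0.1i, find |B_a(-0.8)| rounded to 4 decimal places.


Step 1: Numerator z0 - a = -0.8 - (0.1 + 0.1i) = -0.9 - 0.1i
Step 2: Denominator 1 - conj(a)*z0 = 1 - (0.1 - 0.1i)*(-0.8) = 1.08 - 0.08i
Step 3: |z0 - a|^2 = (-0.9)^2 + (-0.1)^2 = 0.82; |1 - conj(a)*z0|^2 = 1.08^2 + (-0.08)^2 = 1.1728
Step 4: |B_a(-0.8)| = sqrt(0.82 / 1.1728) = sqrt(0.699181)
Step 5: = 0.8362

0.8362


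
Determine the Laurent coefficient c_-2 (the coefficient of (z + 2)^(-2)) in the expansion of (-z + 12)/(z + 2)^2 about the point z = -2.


Step 1: Write the numerator in powers of (z + 2): -z + 12 = -(z + 2) + (-1*(-2) + 12) = -(z + 2) + 14
Step 2: Divide by (z + 2)^2: f(z) = 14(z + 2)^(-2) - (z + 2)^(-1)
Step 3: This finite sum is the Laurent series of f about z = -2.
Step 4: Coefficient of (z + 2)^(-2) = -1*(-2) + 12 = 14

14


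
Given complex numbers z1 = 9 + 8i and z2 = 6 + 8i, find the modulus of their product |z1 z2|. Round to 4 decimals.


Step 1: |z1| = sqrt(9^2 + 8^2) = sqrt(145)
Step 2: |z2| = sqrt(6^2 + 8^2) = sqrt(100)
Step 3: |z1*z2| = |z1|*|z2| = sqrt(145) * sqrt(100) = sqrt(145 * 100) = sqrt(14500)
Step 4: = 120.4159

120.4159


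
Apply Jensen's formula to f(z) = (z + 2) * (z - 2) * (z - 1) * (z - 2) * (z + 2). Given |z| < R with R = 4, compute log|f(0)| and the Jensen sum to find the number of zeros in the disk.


Jensen's formula: (1/2pi)*integral log|f(Re^it)|dt = log|f(0)| + sum_{|a_k|<R} log(R/|a_k|)
Step 1: f(0) = 2 * (-2) * (-1) * (-2) * 2 = -16
Step 2: log|f(0)| = log|-2| + log|2| + log|1| + log|2| + log|-2| = 2.7726
Step 3: Zeros inside |z| < 4: -2, 2, 1, 2, -2
Step 4: Jensen sum = log(4/2) + log(4/2) + log(4/1) + log(4/2) + log(4/2) = 4.1589
Step 5: n(R) = number of terms in the Jensen sum = count of zeros inside |z| < 4 = 5

5


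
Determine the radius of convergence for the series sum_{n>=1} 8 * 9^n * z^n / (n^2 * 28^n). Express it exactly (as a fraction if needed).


Step 1: General term a_n = 8 * 9^n / (n^2 * 28^n)
Step 2: By the root test, |a_n|^(1/n) = 8^(1/n) * 9 / (n^(2/n) * 28) -> 9/28 as n -> infinity (since 8^(1/n) -> 1 and n^(2/n) -> 1)
Step 3: R = 1/lim|a_n|^(1/n) = 28/9

28/9


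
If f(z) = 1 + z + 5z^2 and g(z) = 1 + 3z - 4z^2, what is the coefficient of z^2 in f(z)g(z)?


Step 1: z^2 term in f*g comes from: (1)*(-4z^2) + (z)*(3z) + (5z^2)*(1)
Step 2: = -4 + 3 + 5
Step 3: = 4

4


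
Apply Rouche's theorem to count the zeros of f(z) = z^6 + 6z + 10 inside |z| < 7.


Step 1: On |z| = 7 the three terms have sizes |z^6| = 7^6 = 117649, |6z| = 6*7 = 42, |10| = 10
Step 2: The dominant term is g(z) = z^6; let h(z) = 6z + 10 so f = g + h
Step 3: On |z| = 7: |g| = 117649 and |h| <= 42 + 10 = 52
Step 4: Since 117649 > 52, |h| < |g| on |z| = 7, so by Rouche f has the same number of zeros as g inside |z| < 7
Step 5: g(z) = z^6 has 6 zeros (all at the origin) inside |z| < 7. Answer = 6

6


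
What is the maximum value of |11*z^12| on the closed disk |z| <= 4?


Step 1: On |z| = 4, |f(z)| = 11 * |z|^12 = 11 * 4^12
Step 2: By maximum modulus principle, maximum is on boundary.
Step 3: Maximum = 11 * 16777216 = 184549376

184549376


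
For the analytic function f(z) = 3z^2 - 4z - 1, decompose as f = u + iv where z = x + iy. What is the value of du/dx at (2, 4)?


Step 1: f(z) = 3(x+iy)^2 - 4(x+iy) - 1
Step 2: u = 3(x^2 - y^2) - 4x - 1
Step 3: u_x = 6x - 4
Step 4: At (2, 4): u_x = 12 - 4 = 8

8


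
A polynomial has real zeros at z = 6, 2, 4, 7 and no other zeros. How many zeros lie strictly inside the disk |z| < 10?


Step 1: Check each root:
  z = 6: |6| = 6 < 10
  z = 2: |2| = 2 < 10
  z = 4: |4| = 4 < 10
  z = 7: |7| = 7 < 10
Step 2: Count = 4

4


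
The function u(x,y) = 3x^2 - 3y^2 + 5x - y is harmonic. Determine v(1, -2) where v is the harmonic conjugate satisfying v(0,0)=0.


Step 1: v_x = -u_y = 6y + 1
Step 2: v_y = u_x = 6x + 5
Step 3: v = 6xy + x + 5y + C
Step 4: v(0,0) = 0 => C = 0
Step 5: v(1, -2) = -21

-21


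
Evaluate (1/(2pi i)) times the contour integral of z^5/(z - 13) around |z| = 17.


Step 1: f(z) = z^5, a = 13 is inside |z| = 17
Step 2: By Cauchy integral formula: (1/(2pi*i)) * integral = f(a)
Step 3: f(13) = 13^5 = 371293

371293


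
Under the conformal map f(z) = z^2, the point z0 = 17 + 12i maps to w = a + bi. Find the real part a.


Step 1: z0 = 17 + 12i
Step 2: z0^2 = 17^2 - 12^2 + 408i
Step 3: real part = 289 - 144 = 145

145


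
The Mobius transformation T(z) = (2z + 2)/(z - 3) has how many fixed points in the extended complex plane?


Step 1: Fixed points satisfy T(z) = z
Step 2: z^2 - 5z - 2 = 0
Step 3: Discriminant = (-5)^2 - 4*1*(-2) = 33
Step 4: Number of fixed points = 2

2


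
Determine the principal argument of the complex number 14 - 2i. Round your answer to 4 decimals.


Step 1: z = 14 - 2i
Step 2: arg(z) = atan2(-2, 14)
Step 3: arg(z) = -0.1419

-0.1419


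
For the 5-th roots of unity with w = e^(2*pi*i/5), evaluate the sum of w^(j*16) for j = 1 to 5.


Step 1: The sum sum_{j=1}^{n} w^(k*j) equals n if n | k, else 0.
Step 2: Here n = 5, k = 16
Step 3: Does n divide k? 5 | 16 -> False
Step 4: Sum = 0

0


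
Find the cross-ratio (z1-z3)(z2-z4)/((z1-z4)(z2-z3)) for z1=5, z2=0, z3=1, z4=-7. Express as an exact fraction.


Step 1: (z1-z3)(z2-z4) = 4 * 7 = 28
Step 2: (z1-z4)(z2-z3) = 12 * (-1) = -12
Step 3: Cross-ratio = -28/12 = -7/3

-7/3


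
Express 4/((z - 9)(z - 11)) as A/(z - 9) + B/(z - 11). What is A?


Step 1: Multiply both sides by (z - 9) and set z = 9
Step 2: A = 4 / (9 - 11)
Step 3: A = 4 / (-2)
Step 4: A = -2

-2


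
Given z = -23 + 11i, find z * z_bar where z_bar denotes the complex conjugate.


Step 1: conj(z) = -23 - 11i
Step 2: z * conj(z) = (-23)^2 + 11^2
Step 3: = 529 + 121 = 650

650


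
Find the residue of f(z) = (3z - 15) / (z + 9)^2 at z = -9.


Step 1: Pole of order 2 at z = -9
Step 2: Res = lim d/dz [(z + 9)^2 * f(z)] as z -> -9
Step 3: (z + 9)^2 * f(z) = 3z - 15
Step 4: d/dz[3z - 15] = 3

3


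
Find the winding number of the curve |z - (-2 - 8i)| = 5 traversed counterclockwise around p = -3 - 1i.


Step 1: Center c = (-2, -8), radius = 5
Step 2: |p - c|^2 = (-1)^2 + 7^2 = 50
Step 3: r^2 = 25
Step 4: |p-c| > r so winding number = 0

0


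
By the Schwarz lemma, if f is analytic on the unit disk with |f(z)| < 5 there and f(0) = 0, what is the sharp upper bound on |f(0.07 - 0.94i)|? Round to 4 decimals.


Step 1: g = f/5 maps D -> D with g(0) = 0, so by the Schwarz lemma |g(z)| <= |z|, i.e. |f(z)| <= 5|z|; this is sharp (f(z) = 5z).
Step 2: |z0|^2 = 0.07^2 + (-0.94)^2 = 0.8885
Step 3: |z0| = sqrt(0.8885) = 0.942603
Step 4: Best bound = 5 * |z0| = 5 * 0.942603 = 4.713

4.713


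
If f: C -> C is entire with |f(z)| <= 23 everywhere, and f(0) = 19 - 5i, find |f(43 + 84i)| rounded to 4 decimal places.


Step 1: By Liouville's theorem, a bounded entire function is constant.
Step 2: f(z) = f(0) = 19 - 5i for all z.
Step 3: |f(w)| = |19 - 5i| = sqrt(361 + 25)
Step 4: = 19.6469

19.6469


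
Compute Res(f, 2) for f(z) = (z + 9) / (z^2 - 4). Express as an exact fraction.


Step 1: Q(z) = z^2 - 4 = (z - 2)(z + 2)
Step 2: Q'(z) = 2z
Step 3: Q'(2) = 4, P(2) = 11
Step 4: Res = P(2)/Q'(2) = 11/4 = 11/4

11/4


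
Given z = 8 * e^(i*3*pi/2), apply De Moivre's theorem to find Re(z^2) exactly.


Step 1: By De Moivre's theorem, z^2 = 8^2 * e^(i*2*3*pi/2) = 64 * (cos(3*pi) + i*sin(3*pi))
Step 2: |z|^2 = 8^2 = 64
Step 3: Reduce the angle mod 2*pi: 3*pi - 2*pi = pi
Step 4: cos(pi) = -1
Step 5: Re(z^2) = 64 * (-1) = -64

-64


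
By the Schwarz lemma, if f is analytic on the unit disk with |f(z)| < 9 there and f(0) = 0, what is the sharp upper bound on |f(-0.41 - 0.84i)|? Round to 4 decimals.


Step 1: g = f/9 maps D -> D with g(0) = 0, so by the Schwarz lemma |g(z)| <= |z|, i.e. |f(z)| <= 9|z|; this is sharp (f(z) = 9z).
Step 2: |z0|^2 = (-0.41)^2 + (-0.84)^2 = 0.8737
Step 3: |z0| = sqrt(0.8737) = 0.934719
Step 4: Best bound = 9 * |z0| = 9 * 0.934719 = 8.4125

8.4125


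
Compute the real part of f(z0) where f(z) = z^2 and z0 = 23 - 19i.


Step 1: z0 = 23 - 19i
Step 2: z0^2 = 23^2 - (-19)^2 - 874i
Step 3: real part = 529 - 361 = 168

168


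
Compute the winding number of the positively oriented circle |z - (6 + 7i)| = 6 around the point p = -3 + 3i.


Step 1: Center c = (6, 7), radius = 6
Step 2: |p - c|^2 = (-9)^2 + (-4)^2 = 97
Step 3: r^2 = 36
Step 4: |p-c| > r so winding number = 0

0


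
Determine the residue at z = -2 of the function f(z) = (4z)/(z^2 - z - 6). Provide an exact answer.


Step 1: Q(z) = z^2 - z - 6 = (z + 2)(z - 3)
Step 2: Q'(z) = 2z - 1
Step 3: Q'(-2) = -5, P(-2) = -8
Step 4: Res = P(-2)/Q'(-2) = -8/(-5) = 8/5

8/5
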